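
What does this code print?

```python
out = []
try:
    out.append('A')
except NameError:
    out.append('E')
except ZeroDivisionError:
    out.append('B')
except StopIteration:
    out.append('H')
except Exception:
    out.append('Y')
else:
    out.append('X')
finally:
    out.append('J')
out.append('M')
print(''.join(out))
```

Execution trace: 'A' (try body, no exception) → 'X' (else) → 'J' (finally) → 'M' (after the try/except). Output: AXJM

Answer: AXJM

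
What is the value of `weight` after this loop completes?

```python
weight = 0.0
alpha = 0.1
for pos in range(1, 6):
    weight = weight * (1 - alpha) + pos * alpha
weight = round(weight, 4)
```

Moving average with lr=0.1
`weight` takes the values: 0.0 → 0.1 → 0.29 → 0.561 → 0.9049 → 1.31441 → 1.3144

Answer: 1.3144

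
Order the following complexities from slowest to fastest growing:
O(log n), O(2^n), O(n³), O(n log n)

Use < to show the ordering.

Ordered by growth rate: O(log n) < O(n log n) < O(n³) < O(2^n)

Answer: O(log n) < O(n log n) < O(n³) < O(2^n)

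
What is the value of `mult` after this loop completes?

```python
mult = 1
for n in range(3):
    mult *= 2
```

2^3 = 8
`mult` takes the values: 1 → 2 → 4 → 8

Answer: 8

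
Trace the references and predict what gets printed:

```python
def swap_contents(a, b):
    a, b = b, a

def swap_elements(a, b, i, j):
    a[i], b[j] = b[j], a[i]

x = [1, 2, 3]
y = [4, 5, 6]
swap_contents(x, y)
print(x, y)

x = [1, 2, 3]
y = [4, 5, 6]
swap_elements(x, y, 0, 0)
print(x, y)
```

Key concept: parameter rebinding vs mutation.
Step by step:
`x = [1, 2, 3]` → x = [1, 2, 3]
`y = [4, 5, 6]` → y = [4, 5, 6]
`swap_contents(x, y)` → no visible change to tracked variables
`print(x, y)` → prints [1, 2, 3] [4, 5, 6]
`x = [1, 2, 3]` → x = [1, 2, 3]
`y = [4, 5, 6]` → y = [4, 5, 6]
`swap_elements(x, y, 0, 0)` → x = [4, 2, 3]; y = [1, 5, 6]
`print(x, y)` → prints [4, 2, 3] [1, 5, 6]

Answer:
[1, 2, 3] [4, 5, 6]
[4, 2, 3] [1, 5, 6]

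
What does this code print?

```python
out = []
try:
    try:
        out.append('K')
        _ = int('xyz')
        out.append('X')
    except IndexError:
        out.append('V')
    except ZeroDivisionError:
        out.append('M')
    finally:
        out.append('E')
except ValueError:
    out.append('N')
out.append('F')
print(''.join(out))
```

Execution trace: 'K' (try body) → 'E' (finally) → 'N' (outer except ValueError) → 'F' (after the try/except). Output: KENF

Answer: KENF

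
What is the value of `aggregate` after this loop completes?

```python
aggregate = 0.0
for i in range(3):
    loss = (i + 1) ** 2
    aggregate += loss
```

Sum of squared losses 1² + 2² + ... + 3²
`aggregate` takes the values: 0.0 → 1.0 → 5.0 → 14.0

Answer: 14.0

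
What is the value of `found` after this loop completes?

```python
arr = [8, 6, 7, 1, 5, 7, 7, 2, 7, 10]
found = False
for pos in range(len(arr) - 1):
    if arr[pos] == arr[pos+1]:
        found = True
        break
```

Check consecutive duplicates in [8, 6, 7, 1, 5, 7, 7, 2, 7, 10]
`found` takes the values: False → True

Answer: True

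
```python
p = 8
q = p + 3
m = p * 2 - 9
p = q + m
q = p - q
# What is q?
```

Trace:
`p = 8` → p = 8
`q = p + 3` → q = 11
`m = p * 2 - 9` → m = 7
`p = q + m` → p = 18
`q = p - q` → q = 7
So q = 7

Answer: 7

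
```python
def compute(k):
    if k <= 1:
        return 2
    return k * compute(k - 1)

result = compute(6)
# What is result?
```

compute(6) = 6 * 5 * 4 * 3 * 2 * 2 = 1440

Answer: 1440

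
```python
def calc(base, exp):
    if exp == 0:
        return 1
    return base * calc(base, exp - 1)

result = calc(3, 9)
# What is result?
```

calc(3, 9) = 3 * 3 * 3 * 3 * 3 * 3 * 3 * 3 * 3 = 19683

Answer: 19683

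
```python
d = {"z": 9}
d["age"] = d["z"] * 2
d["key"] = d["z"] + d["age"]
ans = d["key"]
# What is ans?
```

Trace:
`d = {"z": 9}` → d = {'z': 9}
`d["age"] = d["z"] * 2` → d = {'z': 9, 'age': 18}
`d["key"] = d["z"] + d["age"]` → d = {'z': 9, 'age': 18, 'key': 27}
`ans = d["key"]` → ans = 27
So ans = 27

Answer: 27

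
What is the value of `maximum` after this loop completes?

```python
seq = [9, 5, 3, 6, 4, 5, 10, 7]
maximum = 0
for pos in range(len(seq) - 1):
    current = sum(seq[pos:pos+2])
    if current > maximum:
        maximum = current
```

Max sum of 2-element window in [9, 5, 3, 6, 4, 5, 10, 7]
`maximum` takes the values: 0 → 14 → 15 → 17

Answer: 17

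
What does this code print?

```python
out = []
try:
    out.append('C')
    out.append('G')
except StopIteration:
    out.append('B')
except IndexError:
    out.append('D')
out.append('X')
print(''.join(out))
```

Execution trace: 'C' (try body) → 'G' (try body, no exception) → 'X' (after the try/except). Output: CGX

Answer: CGX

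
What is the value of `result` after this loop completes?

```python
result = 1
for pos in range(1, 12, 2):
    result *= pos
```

Product of 1, 3, 5, ... up to 11
`result` takes the values: 1 → 3 → 15 → 105 → 945 → 10395

Answer: 10395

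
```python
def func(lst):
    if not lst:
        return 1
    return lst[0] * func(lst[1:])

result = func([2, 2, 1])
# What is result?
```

Product over [2, 2, 1] = 2 * 2 * 1 = 4

Answer: 4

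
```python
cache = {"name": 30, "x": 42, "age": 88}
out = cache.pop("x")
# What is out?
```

Trace:
`cache = {"name": 30, "x": 42, "age": 88}` → cache = {'name': 30, 'x': 42, 'age': 88}
`out = cache.pop("x")` → cache = {'name': 30, 'age': 88}; out = 42
So out = 42

Answer: 42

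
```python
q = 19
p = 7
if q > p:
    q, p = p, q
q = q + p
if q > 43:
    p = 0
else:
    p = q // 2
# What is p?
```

Trace:
`q = 19` → q = 19
`p = 7` → p = 7
`if q > p: ...` → q > p is True → q = 7; p = 19
`q = q + p` → q = 26
`if q > 43: ...` → q > 43 is False, take else branch → p = 13
So p = 13

Answer: 13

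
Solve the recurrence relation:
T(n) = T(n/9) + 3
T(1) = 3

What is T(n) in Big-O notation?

Each step divides n by 9 and adds 3. After log_9(n) steps we reach T(1)=3. So T(n) = 3·log_9(n) + 3 = O(log n).

Answer: O(log n)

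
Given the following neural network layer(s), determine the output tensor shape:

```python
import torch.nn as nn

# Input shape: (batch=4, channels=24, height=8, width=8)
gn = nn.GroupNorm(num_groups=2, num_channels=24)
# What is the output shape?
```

Input: (4, 24, 8, 8) -> Output: (4, 24, 8, 8)

Answer: (4, 24, 8, 8)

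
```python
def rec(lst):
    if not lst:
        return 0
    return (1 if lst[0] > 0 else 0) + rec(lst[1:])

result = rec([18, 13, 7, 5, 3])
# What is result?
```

Count of positive elements in [18, 13, 7, 5, 3] = 5

Answer: 5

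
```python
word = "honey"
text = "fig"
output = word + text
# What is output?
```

Trace:
`word = "honey"` → word = 'honey'
`text = "fig"` → text = 'fig'
`output = word + text` → output = 'honeyfig'
So output = 'honeyfig'

Answer: 'honeyfig'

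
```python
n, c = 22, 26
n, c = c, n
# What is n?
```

Trace:
`n, c = 22, 26` → n = 22; c = 26
`n, c = c, n` → n = 26; c = 22
So n = 26

Answer: 26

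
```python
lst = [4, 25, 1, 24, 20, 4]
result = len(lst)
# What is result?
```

Trace:
`lst = [4, 25, 1, 24, 20, 4]` → lst = [4, 25, 1, 24, 20, 4]
`result = len(lst)` → result = 6
So result = 6

Answer: 6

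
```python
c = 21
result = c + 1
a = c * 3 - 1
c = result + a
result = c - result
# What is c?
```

Trace:
`c = 21` → c = 21
`result = c + 1` → result = 22
`a = c * 3 - 1` → a = 62
`c = result + a` → c = 84
`result = c - result` → result = 62
So c = 84

Answer: 84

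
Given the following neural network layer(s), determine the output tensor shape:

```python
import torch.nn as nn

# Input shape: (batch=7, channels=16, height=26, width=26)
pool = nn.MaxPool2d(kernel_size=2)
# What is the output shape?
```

Input: (7, 16, 26, 26) -> Output: (7, 16, 13, 13)

Answer: (7, 16, 13, 13)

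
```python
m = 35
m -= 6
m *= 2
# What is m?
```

Trace:
`m = 35` → m = 35
`m -= 6` → m = 29
`m *= 2` → m = 58
So m = 58

Answer: 58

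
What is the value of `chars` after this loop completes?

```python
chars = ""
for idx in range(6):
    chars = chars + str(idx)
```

Concatenate digits 0 to 5
`chars` takes the values: "" → "0" → "01" → "012" → "0123" → "01234" → "012345"

Answer: "012345"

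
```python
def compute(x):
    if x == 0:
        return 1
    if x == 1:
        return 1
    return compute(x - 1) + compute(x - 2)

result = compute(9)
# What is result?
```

Build up from base cases: compute(0)=1, compute(1)=1, compute(2)=2, compute(3)=3, compute(4)=5, compute(5)=8, compute(6)=13, ..., compute(9)=55

Answer: 55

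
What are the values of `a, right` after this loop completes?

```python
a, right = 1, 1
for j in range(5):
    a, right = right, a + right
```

Fibonacci: after 5 iterations
`a, right` takes the values: (1, 1) → (1, 2) → (2, 3) → (3, 5) → (5, 8) → (8, 13)

Answer: 8, 13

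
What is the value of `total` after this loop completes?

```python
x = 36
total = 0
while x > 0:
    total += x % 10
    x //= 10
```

Sum digits of 36
`total` takes the values: 0 → 6 → 9

Answer: 9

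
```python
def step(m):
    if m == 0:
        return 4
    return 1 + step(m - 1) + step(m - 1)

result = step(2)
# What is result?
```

step(m) = 1 + 2·step(m-1), step(0)=4. Closed form: (4+1)·2^2 - 1 = 19.

Answer: 19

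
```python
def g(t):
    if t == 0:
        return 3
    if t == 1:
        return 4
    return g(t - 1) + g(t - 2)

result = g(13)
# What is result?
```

Build up from base cases: g(0)=3, g(1)=4, g(2)=7, g(3)=11, g(4)=18, g(5)=29, g(6)=47, ..., g(13)=1364

Answer: 1364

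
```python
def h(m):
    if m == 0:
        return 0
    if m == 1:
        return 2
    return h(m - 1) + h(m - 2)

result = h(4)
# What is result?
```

Build up from base cases: h(0)=0, h(1)=2, h(2)=2, h(3)=4, h(4)=6

Answer: 6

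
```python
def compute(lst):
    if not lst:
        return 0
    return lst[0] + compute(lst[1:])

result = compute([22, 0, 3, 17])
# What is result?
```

22 + 0 + 3 + 17 + 0 = 42

Answer: 42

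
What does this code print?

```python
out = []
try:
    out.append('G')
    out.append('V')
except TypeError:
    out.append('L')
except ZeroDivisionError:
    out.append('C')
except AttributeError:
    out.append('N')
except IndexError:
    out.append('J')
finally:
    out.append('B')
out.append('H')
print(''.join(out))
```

Execution trace: 'G' (try body) → 'V' (try body, no exception) → 'B' (finally) → 'H' (after the try/except). Output: GVBH

Answer: GVBH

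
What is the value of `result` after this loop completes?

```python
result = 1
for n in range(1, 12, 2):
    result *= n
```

Product of 1, 3, 5, ... up to 11
`result` takes the values: 1 → 3 → 15 → 105 → 945 → 10395

Answer: 10395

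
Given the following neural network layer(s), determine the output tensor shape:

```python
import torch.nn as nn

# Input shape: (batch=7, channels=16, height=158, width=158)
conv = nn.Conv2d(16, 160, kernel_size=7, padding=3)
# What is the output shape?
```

Input: (7, 16, 158, 158) -> Output: (7, 160, 158, 158)

Answer: (7, 160, 158, 158)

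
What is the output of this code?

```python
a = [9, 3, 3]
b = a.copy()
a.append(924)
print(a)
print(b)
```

Key concept: list.copy() creates independent copy.
Step by step:
`a = [9, 3, 3]` → a = [9, 3, 3]
`b = a.copy()` → b = [9, 3, 3]
`a.append(924)` → a = [9, 3, 3, 924]
`print(a)` → prints [9, 3, 3, 924]
`print(b)` → prints [9, 3, 3]

Answer:
[9, 3, 3, 924]
[9, 3, 3]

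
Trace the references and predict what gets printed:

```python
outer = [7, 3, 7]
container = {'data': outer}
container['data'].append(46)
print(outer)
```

Key concept: dict holds reference to list.
Step by step:
`outer = [7, 3, 7]` → outer = [7, 3, 7]
`container = {'data': outer}` → container = {'data': [7, 3, 7]}
`container['data'].append(46)` → outer = [7, 3, 7, 46]; container = {'data': [7, 3, 7, 46]}
`print(outer)` → prints [7, 3, 7, 46]

Answer: [7, 3, 7, 46]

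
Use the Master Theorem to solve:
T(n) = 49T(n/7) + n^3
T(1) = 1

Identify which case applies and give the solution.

a=49, b=7, f(n)=n^3. log_7(49) = 2. Since c=3 > 2 and the regularity condition holds (49(n/7)^3 = (49/7^3)n^3 with 49/7^3 < 1), Case 3 applies: T(n) = Θ(f(n)) = O(n^3).

Answer: O(n^3) - Case 3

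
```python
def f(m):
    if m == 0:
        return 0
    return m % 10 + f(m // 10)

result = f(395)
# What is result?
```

Sum of digits of 395: 5 + 9 + 3 = 17

Answer: 17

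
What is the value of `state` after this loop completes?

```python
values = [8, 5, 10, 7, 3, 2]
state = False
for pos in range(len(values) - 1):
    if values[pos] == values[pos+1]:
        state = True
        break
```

Check consecutive duplicates in [8, 5, 10, 7, 3, 2]
`state` takes the values: False

Answer: False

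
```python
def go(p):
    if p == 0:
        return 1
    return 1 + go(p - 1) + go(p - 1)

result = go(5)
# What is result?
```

go(p) = 1 + 2·go(p-1), go(0)=1. Closed form: (1+1)·2^5 - 1 = 63.

Answer: 63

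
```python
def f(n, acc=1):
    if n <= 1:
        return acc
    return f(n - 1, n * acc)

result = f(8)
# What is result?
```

Accumulator trace (n, acc): (8, 1) -> (7, 8) -> (6, 56) -> (5, 336) -> (4, 1680) -> (3, 6720) -> (2, 20160) -> (1, 40320) -> return 40320

Answer: 40320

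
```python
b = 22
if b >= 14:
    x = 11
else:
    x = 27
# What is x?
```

Trace:
`b = 22` → b = 22
`if b >= 14: ...` → b >= 14 is True → x = 11
So x = 11

Answer: 11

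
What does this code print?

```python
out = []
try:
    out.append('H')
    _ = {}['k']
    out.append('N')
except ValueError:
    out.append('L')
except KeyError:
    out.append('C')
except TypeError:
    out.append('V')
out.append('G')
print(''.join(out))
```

Execution trace: 'H' (try body) → 'C' (except KeyError) → 'G' (after the try/except). Output: HCG

Answer: HCG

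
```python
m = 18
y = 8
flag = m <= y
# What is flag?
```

Trace:
`m = 18` → m = 18
`y = 8` → y = 8
`flag = m <= y` → flag = False
So flag = False

Answer: False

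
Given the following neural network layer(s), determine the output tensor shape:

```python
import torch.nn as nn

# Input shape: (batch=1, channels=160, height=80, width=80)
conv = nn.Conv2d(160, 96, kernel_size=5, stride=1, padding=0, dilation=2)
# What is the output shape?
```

Input: (1, 160, 80, 80) -> Output: (1, 96, 72, 72)

Answer: (1, 96, 72, 72)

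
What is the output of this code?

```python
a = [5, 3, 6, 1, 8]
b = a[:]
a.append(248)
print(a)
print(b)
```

Key concept: slice [:] creates copy.
Step by step:
`a = [5, 3, 6, 1, 8]` → a = [5, 3, 6, 1, 8]
`b = a[:]` → b = [5, 3, 6, 1, 8]
`a.append(248)` → a = [5, 3, 6, 1, 8, 248]
`print(a)` → prints [5, 3, 6, 1, 8, 248]
`print(b)` → prints [5, 3, 6, 1, 8]

Answer:
[5, 3, 6, 1, 8, 248]
[5, 3, 6, 1, 8]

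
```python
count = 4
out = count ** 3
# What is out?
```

Trace:
`count = 4` → count = 4
`out = count ** 3` → out = 64
So out = 64

Answer: 64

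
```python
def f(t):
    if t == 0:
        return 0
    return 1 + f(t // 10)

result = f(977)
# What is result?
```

Count of digits of 977: 3

Answer: 3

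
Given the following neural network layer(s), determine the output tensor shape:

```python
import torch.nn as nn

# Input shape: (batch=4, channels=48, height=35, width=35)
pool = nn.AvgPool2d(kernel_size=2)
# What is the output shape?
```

Input: (4, 48, 35, 35) -> Output: (4, 48, 17, 17)

Answer: (4, 48, 17, 17)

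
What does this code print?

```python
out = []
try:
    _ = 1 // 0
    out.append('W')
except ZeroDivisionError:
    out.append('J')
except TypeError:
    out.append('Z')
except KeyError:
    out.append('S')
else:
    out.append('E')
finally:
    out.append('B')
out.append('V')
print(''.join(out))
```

Execution trace: 'J' (except ZeroDivisionError) → 'B' (finally) → 'V' (after the try/except). Output: JBV

Answer: JBV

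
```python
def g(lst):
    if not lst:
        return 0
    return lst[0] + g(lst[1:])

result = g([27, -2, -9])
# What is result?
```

27 + (-2) + (-9) + 0 = 16

Answer: 16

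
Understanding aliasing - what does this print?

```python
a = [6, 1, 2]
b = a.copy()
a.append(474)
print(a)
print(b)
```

Key concept: list.copy() creates independent copy.
Step by step:
`a = [6, 1, 2]` → a = [6, 1, 2]
`b = a.copy()` → b = [6, 1, 2]
`a.append(474)` → a = [6, 1, 2, 474]
`print(a)` → prints [6, 1, 2, 474]
`print(b)` → prints [6, 1, 2]

Answer:
[6, 1, 2, 474]
[6, 1, 2]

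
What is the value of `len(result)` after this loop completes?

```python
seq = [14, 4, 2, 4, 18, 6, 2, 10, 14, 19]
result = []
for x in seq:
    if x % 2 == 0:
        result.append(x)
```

Count even numbers in [14, 4, 2, 4, 18, 6, 2, 10, 14, 19]
`result` takes the values: [] → [14] → [14, 4] → [14, 4, 2] → [14, 4, 2, 4] → [14, 4, 2, 4, 18] → [14, 4, 2, 4, 18, 6] → [14, 4, 2, 4, 18, 6, 2] → [14, 4, 2, 4, 18, 6, 2, 10] → [14, 4, 2, 4, 18, 6, 2, 10, 14]
So `len(result)` = 9

Answer: 9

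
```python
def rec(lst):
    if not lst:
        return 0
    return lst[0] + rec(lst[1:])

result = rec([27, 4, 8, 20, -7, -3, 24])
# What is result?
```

27 + 4 + 8 + 20 + (-7) + (-3) + 24 + 0 = 73

Answer: 73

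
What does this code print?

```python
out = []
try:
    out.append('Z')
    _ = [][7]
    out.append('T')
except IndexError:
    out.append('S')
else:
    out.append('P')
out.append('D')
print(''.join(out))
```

Execution trace: 'Z' (try body) → 'S' (except IndexError) → 'D' (after the try/except). Output: ZSD

Answer: ZSD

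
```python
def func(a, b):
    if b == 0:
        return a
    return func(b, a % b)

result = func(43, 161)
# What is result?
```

func(43, 161) -> func(161, 43) -> func(43, 32) -> func(32, 11) -> func(11, 10) -> func(10, 1) -> func(1, 0) -> 1

Answer: 1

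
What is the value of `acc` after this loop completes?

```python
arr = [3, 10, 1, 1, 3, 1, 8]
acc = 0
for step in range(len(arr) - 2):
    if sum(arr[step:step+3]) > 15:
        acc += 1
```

Count windows with sum > 15
`acc` takes the values: 0

Answer: 0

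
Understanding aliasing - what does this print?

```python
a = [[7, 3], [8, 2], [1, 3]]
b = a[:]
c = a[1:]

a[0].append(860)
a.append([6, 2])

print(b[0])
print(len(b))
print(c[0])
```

Key concept: slice with nested mutation.
Step by step:
`a = [[7, 3], [8, 2], [1, 3]]` → a = [[7, 3], [8, 2], [1, 3]]
`b = a[:]` → b = [[7, 3], [8, 2], [1, 3]]
`c = a[1:]` → c = [[8, 2], [1, 3]]
`a[0].append(860)` → a = [[7, 3, 860], [8, 2], [1, 3]]; b = [[7, 3, 860], [8, 2], [1, 3]]
`a.append([6, 2])` → a = [[7, 3, 860], [8, 2], [1, 3], [6, 2]]
`print(b[0])` → prints [7, 3, 860]
`print(len(b))` → prints 3
`print(c[0])` → prints [8, 2]

Answer:
[7, 3, 860]
3
[8, 2]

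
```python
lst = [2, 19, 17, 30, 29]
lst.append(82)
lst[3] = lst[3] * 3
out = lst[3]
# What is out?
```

Trace:
`lst = [2, 19, 17, 30, 29]` → lst = [2, 19, 17, 30, 29]
`lst.append(82)` → lst = [2, 19, 17, 30, 29, 82]
`lst[3] = lst[3] * 3` → lst = [2, 19, 17, 90, 29, 82]
`out = lst[3]` → out = 90
So out = 90

Answer: 90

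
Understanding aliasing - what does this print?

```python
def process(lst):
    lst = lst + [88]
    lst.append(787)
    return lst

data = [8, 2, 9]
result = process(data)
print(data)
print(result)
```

Key concept: rebinding parameter vs mutation.
Step by step:
`data = [8, 2, 9]` → data = [8, 2, 9]
`result = process(data)` → result = [8, 2, 9, 88, 787]
`print(data)` → prints [8, 2, 9]
`print(result)` → prints [8, 2, 9, 88, 787]

Answer:
[8, 2, 9]
[8, 2, 9, 88, 787]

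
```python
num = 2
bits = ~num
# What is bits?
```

Trace:
`num = 2` → num = 2
`bits = ~num` → bits = -3
So bits = -3

Answer: -3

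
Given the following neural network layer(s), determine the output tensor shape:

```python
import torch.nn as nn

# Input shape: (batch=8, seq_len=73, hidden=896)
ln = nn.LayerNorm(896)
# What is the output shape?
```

Input: (8, 73, 896) -> Output: (8, 73, 896)

Answer: (8, 73, 896)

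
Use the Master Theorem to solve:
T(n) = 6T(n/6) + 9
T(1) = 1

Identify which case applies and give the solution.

a=6, b=6, f(n)=9. log_6(6) = 1. Since c=0 < 1, Case 1 applies: T(n) = Θ(n^log_b(a)) = O(n).

Answer: O(n) - Case 1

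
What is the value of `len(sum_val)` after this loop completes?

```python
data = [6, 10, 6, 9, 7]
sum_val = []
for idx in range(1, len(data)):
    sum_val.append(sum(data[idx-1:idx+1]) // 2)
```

Number of 2-element averages
`sum_val` takes the values: [] → [8] → [8, 8] → [8, 8, 7] → [8, 8, 7, 8]
So `len(sum_val)` = 4

Answer: 4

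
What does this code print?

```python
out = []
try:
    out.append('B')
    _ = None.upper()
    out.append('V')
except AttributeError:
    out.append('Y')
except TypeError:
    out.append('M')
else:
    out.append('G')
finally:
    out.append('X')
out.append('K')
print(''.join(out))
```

Execution trace: 'B' (try body) → 'Y' (except AttributeError) → 'X' (finally) → 'K' (after the try/except). Output: BYXK

Answer: BYXK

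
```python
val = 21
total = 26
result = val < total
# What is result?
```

Trace:
`val = 21` → val = 21
`total = 26` → total = 26
`result = val < total` → result = True
So result = True

Answer: True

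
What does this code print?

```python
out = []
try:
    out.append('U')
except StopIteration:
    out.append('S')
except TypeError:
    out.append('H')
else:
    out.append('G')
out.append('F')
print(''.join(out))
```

Execution trace: 'U' (try body, no exception) → 'G' (else) → 'F' (after the try/except). Output: UGF

Answer: UGF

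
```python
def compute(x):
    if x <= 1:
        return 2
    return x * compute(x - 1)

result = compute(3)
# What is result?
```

compute(3) = 3 * 2 * 2 = 12

Answer: 12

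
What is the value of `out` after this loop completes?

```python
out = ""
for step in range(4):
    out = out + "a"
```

Repeat 'a' 4 times
`out` takes the values: "" → "a" → "aa" → "aaa" → "aaaa"

Answer: "aaaa"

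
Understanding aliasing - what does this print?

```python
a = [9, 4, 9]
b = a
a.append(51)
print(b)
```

Key concept: basic list aliasing.
Step by step:
`a = [9, 4, 9]` → a = [9, 4, 9]
`b = a` → b = [9, 4, 9] (same object as a)
`a.append(51)` → a = [9, 4, 9, 51] (same object as b); b = [9, 4, 9, 51] (same object as a)
`print(b)` → prints [9, 4, 9, 51]

Answer: [9, 4, 9, 51]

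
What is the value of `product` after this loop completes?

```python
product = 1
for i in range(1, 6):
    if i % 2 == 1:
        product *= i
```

Product of odd numbers 1 to 5
`product` takes the values: 1 → 3 → 15

Answer: 15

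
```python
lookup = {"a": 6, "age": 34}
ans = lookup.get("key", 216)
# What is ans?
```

Trace:
`lookup = {"a": 6, "age": 34}` → lookup = {'a': 6, 'age': 34}
`ans = lookup.get("key", 216)` → ans = 216
So ans = 216

Answer: 216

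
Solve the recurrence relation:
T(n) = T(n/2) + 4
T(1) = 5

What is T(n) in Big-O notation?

Each step divides n by 2 and adds 4. After log_2(n) steps we reach T(1)=5. So T(n) = 4·log_2(n) + 5 = O(log n).

Answer: O(log n)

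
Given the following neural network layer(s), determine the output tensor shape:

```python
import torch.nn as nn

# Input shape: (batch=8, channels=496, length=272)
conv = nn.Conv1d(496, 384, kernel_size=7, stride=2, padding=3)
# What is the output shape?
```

Input: (8, 496, 272) -> Output: (8, 384, 136)

Answer: (8, 384, 136)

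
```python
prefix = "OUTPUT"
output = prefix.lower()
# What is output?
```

Trace:
`prefix = "OUTPUT"` → prefix = 'OUTPUT'
`output = prefix.lower()` → output = 'output'
So output = 'output'

Answer: 'output'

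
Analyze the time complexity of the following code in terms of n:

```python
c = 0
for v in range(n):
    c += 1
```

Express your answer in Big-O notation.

Each loop level contributes: n. Multiplying the contributions gives O(n).

Answer: O(n)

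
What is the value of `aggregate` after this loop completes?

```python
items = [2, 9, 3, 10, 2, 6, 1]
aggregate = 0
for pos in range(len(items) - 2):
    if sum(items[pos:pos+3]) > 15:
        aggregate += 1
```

Count windows with sum > 15
`aggregate` takes the values: 0 → 1 → 2

Answer: 2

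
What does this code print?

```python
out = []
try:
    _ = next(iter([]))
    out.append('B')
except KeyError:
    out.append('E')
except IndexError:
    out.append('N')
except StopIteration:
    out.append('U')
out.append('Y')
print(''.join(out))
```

Execution trace: 'U' (except StopIteration) → 'Y' (after the try/except). Output: UY

Answer: UY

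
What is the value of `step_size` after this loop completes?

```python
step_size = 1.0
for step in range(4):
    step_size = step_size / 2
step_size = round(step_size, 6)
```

Halving LR 4 times: 1 / 2^4
`step_size` takes the values: 1.0 → 0.5 → 0.25 → 0.125 → 0.0625

Answer: 0.0625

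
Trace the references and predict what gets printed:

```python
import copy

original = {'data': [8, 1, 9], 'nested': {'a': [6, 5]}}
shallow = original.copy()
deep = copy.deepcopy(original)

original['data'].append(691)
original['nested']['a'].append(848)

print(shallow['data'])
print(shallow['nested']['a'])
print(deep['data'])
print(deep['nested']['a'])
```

Key concept: comparing shallow vs deep copy.
Step by step:
`original = {'data': [8, 1, 9], 'nested': {'a': [6, 5]}}` → original = {'data': [8, 1, 9], 'nested': {'a': [6, 5]}}
`shallow = original.copy()` → shallow = {'data': [8, 1, 9], 'nested': {'a': [6, 5]}}
`deep = copy.deepcopy(original)` → deep = {'data': [8, 1, 9], 'nested': {'a': [6, 5]}}
`original['data'].append(691)` → original = {'data': [8, 1, 9, 691], 'nested': {'a': [6, 5]}}; shallow = {'data': [8, 1, 9, 691], 'nested': {'a': [6, 5]}}
`original['nested']['a'].append(848)` → original = {'data': [8, 1, 9, 691], 'nested': {'a': [6, 5, 848]}}; shallow = {'data': [8, 1, 9, 691], 'nested': {'a': [6, 5, 848]}}
`print(shallow['data'])` → prints [8, 1, 9, 691]
`print(shallow['nested']['a'])` → prints [6, 5, 848]
`print(deep['data'])` → prints [8, 1, 9]
`print(deep['nested']['a'])` → prints [6, 5]

Answer:
[8, 1, 9, 691]
[6, 5, 848]
[8, 1, 9]
[6, 5]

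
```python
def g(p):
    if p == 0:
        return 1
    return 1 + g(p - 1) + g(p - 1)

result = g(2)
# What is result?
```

g(p) = 1 + 2·g(p-1), g(0)=1. Closed form: (1+1)·2^2 - 1 = 7.

Answer: 7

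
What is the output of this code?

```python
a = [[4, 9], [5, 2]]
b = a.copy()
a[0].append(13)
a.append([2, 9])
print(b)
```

Key concept: shallow copy with nested lists.
Step by step:
`a = [[4, 9], [5, 2]]` → a = [[4, 9], [5, 2]]
`b = a.copy()` → b = [[4, 9], [5, 2]]
`a[0].append(13)` → a = [[4, 9, 13], [5, 2]]; b = [[4, 9, 13], [5, 2]]
`a.append([2, 9])` → a = [[4, 9, 13], [5, 2], [2, 9]]
`print(b)` → prints [[4, 9, 13], [5, 2]]

Answer: [[4, 9, 13], [5, 2]]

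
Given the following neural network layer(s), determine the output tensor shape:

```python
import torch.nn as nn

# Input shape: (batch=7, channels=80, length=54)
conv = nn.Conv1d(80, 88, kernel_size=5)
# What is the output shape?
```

Input: (7, 80, 54) -> Output: (7, 88, 50)

Answer: (7, 88, 50)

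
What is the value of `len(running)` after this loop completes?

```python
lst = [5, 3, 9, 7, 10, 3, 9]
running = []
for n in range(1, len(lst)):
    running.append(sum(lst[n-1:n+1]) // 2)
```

Number of 2-element averages
`running` takes the values: [] → [4] → [4, 6] → [4, 6, 8] → [4, 6, 8, 8] → [4, 6, 8, 8, 6] → [4, 6, 8, 8, 6, 6]
So `len(running)` = 6

Answer: 6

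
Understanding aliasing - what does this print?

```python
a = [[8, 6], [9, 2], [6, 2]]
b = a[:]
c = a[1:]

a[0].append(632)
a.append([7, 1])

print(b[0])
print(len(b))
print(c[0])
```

Key concept: slice with nested mutation.
Step by step:
`a = [[8, 6], [9, 2], [6, 2]]` → a = [[8, 6], [9, 2], [6, 2]]
`b = a[:]` → b = [[8, 6], [9, 2], [6, 2]]
`c = a[1:]` → c = [[9, 2], [6, 2]]
`a[0].append(632)` → a = [[8, 6, 632], [9, 2], [6, 2]]; b = [[8, 6, 632], [9, 2], [6, 2]]
`a.append([7, 1])` → a = [[8, 6, 632], [9, 2], [6, 2], [7, 1]]
`print(b[0])` → prints [8, 6, 632]
`print(len(b))` → prints 3
`print(c[0])` → prints [9, 2]

Answer:
[8, 6, 632]
3
[9, 2]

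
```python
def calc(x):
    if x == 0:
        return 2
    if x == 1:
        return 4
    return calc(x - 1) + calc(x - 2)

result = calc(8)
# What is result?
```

Build up from base cases: calc(0)=2, calc(1)=4, calc(2)=6, calc(3)=10, calc(4)=16, calc(5)=26, calc(6)=42, ..., calc(8)=110

Answer: 110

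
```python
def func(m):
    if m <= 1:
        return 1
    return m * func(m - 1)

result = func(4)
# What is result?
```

func(4) = 4 * 3 * 2 * 1 = 24

Answer: 24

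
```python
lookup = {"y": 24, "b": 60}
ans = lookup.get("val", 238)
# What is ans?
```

Trace:
`lookup = {"y": 24, "b": 60}` → lookup = {'y': 24, 'b': 60}
`ans = lookup.get("val", 238)` → ans = 238
So ans = 238

Answer: 238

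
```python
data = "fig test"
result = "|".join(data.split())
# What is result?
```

Trace:
`data = "fig test"` → data = 'fig test'
`result = "|".join(data.split())` → result = 'fig|test'
So result = 'fig|test'

Answer: 'fig|test'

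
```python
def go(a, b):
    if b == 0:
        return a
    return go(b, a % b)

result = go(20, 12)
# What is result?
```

go(20, 12) -> go(12, 8) -> go(8, 4) -> go(4, 0) -> 4

Answer: 4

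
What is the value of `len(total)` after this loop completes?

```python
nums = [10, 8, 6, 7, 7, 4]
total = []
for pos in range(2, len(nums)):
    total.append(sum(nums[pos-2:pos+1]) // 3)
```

Number of 3-element averages
`total` takes the values: [] → [8] → [8, 7] → [8, 7, 6] → [8, 7, 6, 6]
So `len(total)` = 4

Answer: 4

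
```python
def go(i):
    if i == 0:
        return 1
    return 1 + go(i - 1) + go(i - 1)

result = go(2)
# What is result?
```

go(i) = 1 + 2·go(i-1), go(0)=1. Closed form: (1+1)·2^2 - 1 = 7.

Answer: 7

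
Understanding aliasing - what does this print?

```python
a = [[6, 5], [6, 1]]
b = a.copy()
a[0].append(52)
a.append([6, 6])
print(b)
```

Key concept: shallow copy with nested lists.
Step by step:
`a = [[6, 5], [6, 1]]` → a = [[6, 5], [6, 1]]
`b = a.copy()` → b = [[6, 5], [6, 1]]
`a[0].append(52)` → a = [[6, 5, 52], [6, 1]]; b = [[6, 5, 52], [6, 1]]
`a.append([6, 6])` → a = [[6, 5, 52], [6, 1], [6, 6]]
`print(b)` → prints [[6, 5, 52], [6, 1]]

Answer: [[6, 5, 52], [6, 1]]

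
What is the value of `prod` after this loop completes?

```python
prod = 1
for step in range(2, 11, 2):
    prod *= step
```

Product of even numbers 2 to 10
`prod` takes the values: 1 → 2 → 8 → 48 → 384 → 3840

Answer: 3840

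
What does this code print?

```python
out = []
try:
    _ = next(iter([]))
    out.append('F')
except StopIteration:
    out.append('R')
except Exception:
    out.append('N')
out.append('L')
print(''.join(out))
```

Execution trace: 'R' (except StopIteration) → 'L' (after the try/except). Output: RL

Answer: RL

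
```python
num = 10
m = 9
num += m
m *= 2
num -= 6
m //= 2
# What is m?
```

Trace:
`num = 10` → num = 10
`m = 9` → m = 9
`num += m` → num = 19
`m *= 2` → m = 18
`num -= 6` → num = 13
`m //= 2` → m = 9
So m = 9

Answer: 9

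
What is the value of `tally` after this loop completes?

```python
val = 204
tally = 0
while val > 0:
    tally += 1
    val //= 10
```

Count digits by repeated division by 10
`tally` takes the values: 0 → 1 → 2 → 3

Answer: 3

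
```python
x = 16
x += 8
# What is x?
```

Trace:
`x = 16` → x = 16
`x += 8` → x = 24
So x = 24

Answer: 24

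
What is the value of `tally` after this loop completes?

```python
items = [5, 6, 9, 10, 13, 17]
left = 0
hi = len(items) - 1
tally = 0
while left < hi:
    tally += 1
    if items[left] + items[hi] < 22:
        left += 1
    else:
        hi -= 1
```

Steps to find pair summing to 22
`tally` takes the values: 0 → 1 → 2 → 3 → 4 → 5

Answer: 5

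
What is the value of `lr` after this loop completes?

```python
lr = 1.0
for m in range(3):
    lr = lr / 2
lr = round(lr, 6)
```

Halving LR 3 times: 1 / 2^3
`lr` takes the values: 1.0 → 0.5 → 0.25 → 0.125

Answer: 0.125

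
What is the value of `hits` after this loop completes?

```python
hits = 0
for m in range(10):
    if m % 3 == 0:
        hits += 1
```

Count numbers divisible by 3 in range(10)
`hits` takes the values: 0 → 1 → 2 → 3 → 4

Answer: 4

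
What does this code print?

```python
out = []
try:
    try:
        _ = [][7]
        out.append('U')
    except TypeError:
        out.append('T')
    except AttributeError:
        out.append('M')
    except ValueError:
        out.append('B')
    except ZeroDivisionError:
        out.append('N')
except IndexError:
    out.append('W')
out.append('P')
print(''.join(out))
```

Execution trace: 'W' (outer except IndexError) → 'P' (after the try/except). Output: WP

Answer: WP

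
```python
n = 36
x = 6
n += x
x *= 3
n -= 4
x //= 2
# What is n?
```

Trace:
`n = 36` → n = 36
`x = 6` → x = 6
`n += x` → n = 42
`x *= 3` → x = 18
`n -= 4` → n = 38
`x //= 2` → x = 9
So n = 38

Answer: 38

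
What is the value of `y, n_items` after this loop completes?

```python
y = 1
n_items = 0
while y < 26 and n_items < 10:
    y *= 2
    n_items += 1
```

Double until >= 26 or 10 iterations
`y, n_items` takes the values: (1, 0) → (2, 0) → (2, 1) → (4, 1) → (4, 2) → (8, 2) → (8, 3) → (16, 3) → (16, 4) → (32, 4) → (32, 5)

Answer: 32, 5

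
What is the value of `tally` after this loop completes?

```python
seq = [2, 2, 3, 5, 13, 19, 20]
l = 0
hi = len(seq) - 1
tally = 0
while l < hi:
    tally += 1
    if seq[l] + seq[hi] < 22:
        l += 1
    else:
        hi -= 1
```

Steps to find pair summing to 22
`tally` takes the values: 0 → 1 → 2 → 3 → 4 → 5 → 6

Answer: 6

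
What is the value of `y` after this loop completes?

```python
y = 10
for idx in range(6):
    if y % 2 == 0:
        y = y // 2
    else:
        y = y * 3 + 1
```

Collatz-style transformation from 10
`y` takes the values: 10 → 5 → 16 → 8 → 4 → 2 → 1

Answer: 1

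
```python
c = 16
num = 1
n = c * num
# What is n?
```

Trace:
`c = 16` → c = 16
`num = 1` → num = 1
`n = c * num` → n = 16
So n = 16

Answer: 16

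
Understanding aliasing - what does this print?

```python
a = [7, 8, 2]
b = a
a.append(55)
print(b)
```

Key concept: basic list aliasing.
Step by step:
`a = [7, 8, 2]` → a = [7, 8, 2]
`b = a` → b = [7, 8, 2] (same object as a)
`a.append(55)` → a = [7, 8, 2, 55] (same object as b); b = [7, 8, 2, 55] (same object as a)
`print(b)` → prints [7, 8, 2, 55]

Answer: [7, 8, 2, 55]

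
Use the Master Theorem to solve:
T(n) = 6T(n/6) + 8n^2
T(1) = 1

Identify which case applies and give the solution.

a=6, b=6, f(n)=8n^2. log_6(6) = 1. Since c=2 > 1 and the regularity condition holds (6(n/6)^2 = (6/6^2)n^2 with 6/6^2 < 1), Case 3 applies: T(n) = Θ(f(n)) = O(n^2).

Answer: O(n^2) - Case 3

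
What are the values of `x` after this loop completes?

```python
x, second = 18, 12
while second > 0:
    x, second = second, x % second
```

GCD of 18 and 12
`x` takes the values: 18 → 12 → 6

Answer: 6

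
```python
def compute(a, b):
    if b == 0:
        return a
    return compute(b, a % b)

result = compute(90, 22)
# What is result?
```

compute(90, 22) -> compute(22, 2) -> compute(2, 0) -> 2

Answer: 2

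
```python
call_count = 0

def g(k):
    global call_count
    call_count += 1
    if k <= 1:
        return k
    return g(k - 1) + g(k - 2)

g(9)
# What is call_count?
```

Calls(k) = 1 + Calls(k-1) + Calls(k-2); Calls(0)=Calls(1)=1. For k=9 this gives 109.

Answer: 109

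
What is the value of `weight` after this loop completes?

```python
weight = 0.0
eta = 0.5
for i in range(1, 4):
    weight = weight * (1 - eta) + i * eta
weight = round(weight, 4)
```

Moving average with lr=0.5
`weight` takes the values: 0.0 → 0.5 → 1.25 → 2.125

Answer: 2.125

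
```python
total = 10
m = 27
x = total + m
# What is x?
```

Trace:
`total = 10` → total = 10
`m = 27` → m = 27
`x = total + m` → x = 37
So x = 37

Answer: 37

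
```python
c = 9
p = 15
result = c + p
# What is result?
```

Trace:
`c = 9` → c = 9
`p = 15` → p = 15
`result = c + p` → result = 24
So result = 24

Answer: 24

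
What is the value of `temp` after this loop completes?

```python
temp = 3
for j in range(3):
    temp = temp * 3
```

Multiply by 3, 3 times: 3 * 3^3 = 81
`temp` takes the values: 3 → 9 → 27 → 81

Answer: 81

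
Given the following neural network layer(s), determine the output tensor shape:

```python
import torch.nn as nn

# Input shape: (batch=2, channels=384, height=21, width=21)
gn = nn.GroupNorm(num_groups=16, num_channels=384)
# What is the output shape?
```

Input: (2, 384, 21, 21) -> Output: (2, 384, 21, 21)

Answer: (2, 384, 21, 21)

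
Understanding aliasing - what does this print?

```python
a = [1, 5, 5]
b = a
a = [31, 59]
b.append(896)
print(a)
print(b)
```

Key concept: rebinding vs mutation: a is rebound to a new list, b still points at the original.
Step by step:
`a = [1, 5, 5]` → a = [1, 5, 5]
`b = a` → b = [1, 5, 5] (same object as a)
`a = [31, 59]` → a = [31, 59]
`b.append(896)` → b = [1, 5, 5, 896]
`print(a)` → prints [31, 59]
`print(b)` → prints [1, 5, 5, 896]

Answer:
[31, 59]
[1, 5, 5, 896]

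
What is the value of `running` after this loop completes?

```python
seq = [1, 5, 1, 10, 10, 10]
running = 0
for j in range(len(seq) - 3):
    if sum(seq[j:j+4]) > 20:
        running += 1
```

Count windows with sum > 20
`running` takes the values: 0 → 1 → 2

Answer: 2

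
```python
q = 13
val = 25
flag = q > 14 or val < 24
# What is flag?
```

Trace:
`q = 13` → q = 13
`val = 25` → val = 25
`flag = q > 14 or val < 24` → flag = False
So flag = False

Answer: False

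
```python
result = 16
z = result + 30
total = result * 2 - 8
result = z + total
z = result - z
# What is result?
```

Trace:
`result = 16` → result = 16
`z = result + 30` → z = 46
`total = result * 2 - 8` → total = 24
`result = z + total` → result = 70
`z = result - z` → z = 24
So result = 70

Answer: 70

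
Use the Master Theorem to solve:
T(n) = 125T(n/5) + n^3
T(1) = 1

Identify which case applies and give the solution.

a=125, b=5, f(n)=n^3. log_5(125) = 3. Since c=3 = 3, Case 2 applies: T(n) = Θ(n^log_b(a) · log n) = O(n^3 log n).

Answer: O(n^3 log n) - Case 2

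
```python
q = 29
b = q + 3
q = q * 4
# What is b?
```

Trace:
`q = 29` → q = 29
`b = q + 3` → b = 32
`q = q * 4` → q = 116
So b = 32

Answer: 32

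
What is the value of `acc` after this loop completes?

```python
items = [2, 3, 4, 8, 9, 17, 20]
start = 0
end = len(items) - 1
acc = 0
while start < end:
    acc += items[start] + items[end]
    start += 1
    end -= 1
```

Sum of pairs from ends
`acc` takes the values: 0 → 22 → 42 → 55

Answer: 55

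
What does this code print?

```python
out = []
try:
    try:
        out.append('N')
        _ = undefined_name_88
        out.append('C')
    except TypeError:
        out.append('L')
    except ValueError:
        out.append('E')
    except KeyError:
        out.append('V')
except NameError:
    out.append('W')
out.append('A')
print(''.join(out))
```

Execution trace: 'N' (try body) → 'W' (outer except NameError) → 'A' (after the try/except). Output: NWA

Answer: NWA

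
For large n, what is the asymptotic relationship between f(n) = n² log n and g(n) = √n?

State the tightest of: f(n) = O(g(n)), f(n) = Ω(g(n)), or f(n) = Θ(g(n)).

n² log n vs √n: f(n) = Ω(g(n)) but not O(g(n)) — n² log n grows strictly faster than √n.

Answer: f(n) = Ω(g(n)) but not O(g(n)) — n² log n grows strictly faster than √n.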